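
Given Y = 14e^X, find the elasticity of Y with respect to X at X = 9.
Elasticity = 9

Elasticity = (dY/dX) · (X/Y)

dY/dX = 14·e^X
At X = 9: dY/dX = 14·e^9, Y = 14·e^9

Elasticity = (14·e^9) · (9 / (14·e^9)) = 9

Interpretation: for a small percentage change in X, the percentage change in Y is approximately 9.00 times as large.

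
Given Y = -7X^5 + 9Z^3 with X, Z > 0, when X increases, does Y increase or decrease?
Y decreases

Taking the partial derivative:
∂Y/∂X = -35X^4

∂Y/∂X = -35X^4 < 0 (assuming positive values)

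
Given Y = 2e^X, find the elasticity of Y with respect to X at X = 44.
Elasticity = 44

Elasticity = (dY/dX) · (X/Y)

dY/dX = 2·e^X
At X = 44: dY/dX = 2·e^44, Y = 2·e^44

Elasticity = (2·e^44) · (44 / (2·e^44)) = 44

Interpretation: for a small percentage change in X, the percentage change in Y is approximately 44.00 times as large.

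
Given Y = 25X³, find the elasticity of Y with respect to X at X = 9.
Elasticity = 3

Elasticity = (dY/dX) · (X/Y)

dY/dX = 75·X²
At X = 9: dY/dX = 6075, Y = 18225

Elasticity = 6075 · (9 / 18225) = 3

Interpretation: for a small percentage change in X, the percentage change in Y is approximately 3.00 times as large.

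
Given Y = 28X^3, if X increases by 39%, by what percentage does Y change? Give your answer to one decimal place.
168.6%

For Y = 28X^3:
If X → X(1 + 0.39)
Then Y → Y · (1 + 0.39)^3
     ≈ Y · 2.6856

Percentage change = ((1 + 0.39)^3 − 1) × 100% ≈ 168.6%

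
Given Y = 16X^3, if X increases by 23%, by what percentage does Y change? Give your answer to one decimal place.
86.1%

For Y = 16X^3:
If X → X(1 + 0.23)
Then Y → Y · (1 + 0.23)^3
     ≈ Y · 1.8609

Percentage change = ((1 + 0.23)^3 − 1) × 100% ≈ 86.1%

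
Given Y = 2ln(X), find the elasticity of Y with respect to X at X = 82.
Elasticity = 1/ln(82) ≈ 0.2269

Elasticity = (dY/dX) · (X/Y)

dY/dX = 2/X
At X = 82: dY/dX = 1/41, Y = 2·ln(82)

Elasticity = (1/41) · (82 / (2·ln(82))) = 1/ln(82) ≈ 0.2269

Interpretation: for a small percentage change in X, the percentage change in Y is approximately 0.23 times as large.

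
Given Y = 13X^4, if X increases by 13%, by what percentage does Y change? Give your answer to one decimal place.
63.0%

For Y = 13X^4:
If X → X(1 + 0.13)
Then Y → Y · (1 + 0.13)^4
     ≈ Y · 1.6305

Percentage change = ((1 + 0.13)^4 − 1) × 100% ≈ 63.0%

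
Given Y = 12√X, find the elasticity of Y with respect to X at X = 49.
Elasticity = 1/2

Elasticity = (dY/dX) · (X/Y)

dY/dX = 6/√X
At X = 49: dY/dX = 6/7, Y = 84

Elasticity = (6/7) · (49 / 84) = 1/2

Interpretation: for a small percentage change in X, the percentage change in Y is approximately 0.50 times as large.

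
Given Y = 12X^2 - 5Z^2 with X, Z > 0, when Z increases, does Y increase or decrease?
Y decreases

Taking the partial derivative:
∂Y/∂Z = -10Z

∂Y/∂Z = -10Z < 0 (assuming positive values)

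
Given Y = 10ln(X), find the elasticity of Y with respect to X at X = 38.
Elasticity = 1/ln(38) ≈ 0.2749

Elasticity = (dY/dX) · (X/Y)

dY/dX = 10/X
At X = 38: dY/dX = 5/19, Y = 10·ln(38)

Elasticity = (5/19) · (38 / (10·ln(38))) = 1/ln(38) ≈ 0.2749

Interpretation: for a small percentage change in X, the percentage change in Y is approximately 0.27 times as large.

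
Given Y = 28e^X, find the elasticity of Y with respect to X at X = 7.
Elasticity = 7

Elasticity = (dY/dX) · (X/Y)

dY/dX = 28·e^X
At X = 7: dY/dX = 28·e^7, Y = 28·e^7

Elasticity = (28·e^7) · (7 / (28·e^7)) = 7

Interpretation: for a small percentage change in X, the percentage change in Y is approximately 7.00 times as large.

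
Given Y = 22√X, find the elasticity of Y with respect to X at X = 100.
Elasticity = 1/2

Elasticity = (dY/dX) · (X/Y)

dY/dX = 11/√X
At X = 100: dY/dX = 11/10, Y = 220

Elasticity = (11/10) · (100 / 220) = 1/2

Interpretation: for a small percentage change in X, the percentage change in Y is approximately 0.50 times as large.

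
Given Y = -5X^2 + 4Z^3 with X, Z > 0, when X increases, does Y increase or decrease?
Y decreases

Taking the partial derivative:
∂Y/∂X = -10X

∂Y/∂X = -10X < 0 (assuming positive values)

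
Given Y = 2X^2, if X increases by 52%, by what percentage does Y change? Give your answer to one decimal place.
131.0%

For Y = 2X^2:
If X → X(1 + 0.52)
Then Y → Y · (1 + 0.52)^2
     = Y · 2.3104

Percentage change = ((1 + 0.52)^2 − 1) × 100% ≈ 131.0%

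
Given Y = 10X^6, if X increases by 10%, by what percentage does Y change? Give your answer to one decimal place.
77.2%

For Y = 10X^6:
If X → X(1 + 0.1)
Then Y → Y · (1 + 0.1)^6
     ≈ Y · 1.7716

Percentage change = ((1 + 0.1)^6 − 1) × 100% ≈ 77.2%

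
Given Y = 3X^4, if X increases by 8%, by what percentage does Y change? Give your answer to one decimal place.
36.0%

For Y = 3X^4:
If X → X(1 + 0.08)
Then Y → Y · (1 + 0.08)^4
     ≈ Y · 1.3605

Percentage change = ((1 + 0.08)^4 − 1) × 100% ≈ 36.0%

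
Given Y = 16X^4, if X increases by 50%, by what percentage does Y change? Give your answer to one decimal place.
406.3%

For Y = 16X^4:
If X → X(1 + 0.5)
Then Y → Y · (1 + 0.5)^4
     = Y · 5.0625

Percentage change = ((1 + 0.5)^4 − 1) × 100% ≈ 406.3%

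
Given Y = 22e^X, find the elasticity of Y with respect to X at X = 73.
Elasticity = 73

Elasticity = (dY/dX) · (X/Y)

dY/dX = 22·e^X
At X = 73: dY/dX = 22·e^73, Y = 22·e^73

Elasticity = (22·e^73) · (73 / (22·e^73)) = 73

Interpretation: for a small percentage change in X, the percentage change in Y is approximately 73.00 times as large.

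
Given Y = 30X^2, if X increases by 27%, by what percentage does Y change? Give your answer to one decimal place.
61.3%

For Y = 30X^2:
If X → X(1 + 0.27)
Then Y → Y · (1 + 0.27)^2
     = Y · 1.6129

Percentage change = ((1 + 0.27)^2 − 1) × 100% ≈ 61.3%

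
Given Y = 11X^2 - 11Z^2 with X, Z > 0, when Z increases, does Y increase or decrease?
Y decreases

Taking the partial derivative:
∂Y/∂Z = -22Z

∂Y/∂Z = -22Z < 0 (assuming positive values)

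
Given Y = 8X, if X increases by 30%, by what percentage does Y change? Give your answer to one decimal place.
30.0%

For Y = 8X:
If X → X(1 + 0.3)
Then Y → Y · (1 + 0.3)^1
     = Y · 1.3000

Percentage change = ((1 + 0.3)^1 − 1) × 100% = 30.0%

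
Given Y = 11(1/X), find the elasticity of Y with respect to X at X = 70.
Elasticity = -1

Elasticity = (dY/dX) · (X/Y)

dY/dX = -11/X²
At X = 70: dY/dX = -11/4900, Y = 11/70

Elasticity = (-11/4900) · (70 / (11/70)) = -1

Interpretation: for a small percentage change in X, the percentage change in Y is approximately -1.00 times as large.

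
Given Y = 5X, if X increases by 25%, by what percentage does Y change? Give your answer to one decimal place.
25.0%

For Y = 5X:
If X → X(1 + 0.25)
Then Y → Y · (1 + 0.25)^1
     = Y · 1.2500

Percentage change = ((1 + 0.25)^1 − 1) × 100% = 25.0%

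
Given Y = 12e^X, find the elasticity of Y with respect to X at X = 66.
Elasticity = 66

Elasticity = (dY/dX) · (X/Y)

dY/dX = 12·e^X
At X = 66: dY/dX = 12·e^66, Y = 12·e^66

Elasticity = (12·e^66) · (66 / (12·e^66)) = 66

Interpretation: for a small percentage change in X, the percentage change in Y is approximately 66.00 times as large.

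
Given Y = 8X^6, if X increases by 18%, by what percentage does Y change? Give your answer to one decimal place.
170.0%

For Y = 8X^6:
If X → X(1 + 0.18)
Then Y → Y · (1 + 0.18)^6
     ≈ Y · 2.6996

Percentage change = ((1 + 0.18)^6 − 1) × 100% ≈ 170.0%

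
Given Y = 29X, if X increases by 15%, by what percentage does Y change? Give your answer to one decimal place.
15.0%

For Y = 29X:
If X → X(1 + 0.15)
Then Y → Y · (1 + 0.15)^1
     = Y · 1.1500

Percentage change = ((1 + 0.15)^1 − 1) × 100% = 15.0%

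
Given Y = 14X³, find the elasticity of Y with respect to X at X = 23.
Elasticity = 3

Elasticity = (dY/dX) · (X/Y)

dY/dX = 42·X²
At X = 23: dY/dX = 22218, Y = 170338

Elasticity = 22218 · (23 / 170338) = 3

Interpretation: for a small percentage change in X, the percentage change in Y is approximately 3.00 times as large.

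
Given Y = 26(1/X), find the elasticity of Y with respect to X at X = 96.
Elasticity = -1

Elasticity = (dY/dX) · (X/Y)

dY/dX = -26/X²
At X = 96: dY/dX = -13/4608, Y = 13/48

Elasticity = (-13/4608) · (96 / (13/48)) = -1

Interpretation: for a small percentage change in X, the percentage change in Y is approximately -1.00 times as large.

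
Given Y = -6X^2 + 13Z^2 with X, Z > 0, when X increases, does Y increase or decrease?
Y decreases

Taking the partial derivative:
∂Y/∂X = -12X

∂Y/∂X = -12X < 0 (assuming positive values)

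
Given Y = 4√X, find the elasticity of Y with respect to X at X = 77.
Elasticity = 1/2

Elasticity = (dY/dX) · (X/Y)

dY/dX = 2/√X
At X = 77: dY/dX = 2·√77/77, Y = 4·√77

Elasticity = (2·√77/77) · (77 / (4·√77)) = 1/2

Interpretation: for a small percentage change in X, the percentage change in Y is approximately 0.50 times as large.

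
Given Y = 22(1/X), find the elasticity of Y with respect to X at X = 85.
Elasticity = -1

Elasticity = (dY/dX) · (X/Y)

dY/dX = -22/X²
At X = 85: dY/dX = -22/7225, Y = 22/85

Elasticity = (-22/7225) · (85 / (22/85)) = -1

Interpretation: for a small percentage change in X, the percentage change in Y is approximately -1.00 times as large.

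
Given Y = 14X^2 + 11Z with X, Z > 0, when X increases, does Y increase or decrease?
Y increases

Taking the partial derivative:
∂Y/∂X = 28X

∂Y/∂X = 28X > 0 (assuming positive values)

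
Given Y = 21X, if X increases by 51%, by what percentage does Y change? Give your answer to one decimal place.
51.0%

For Y = 21X:
If X → X(1 + 0.51)
Then Y → Y · (1 + 0.51)^1
     = Y · 1.5100

Percentage change = ((1 + 0.51)^1 − 1) × 100% = 51.0%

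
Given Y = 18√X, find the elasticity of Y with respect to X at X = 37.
Elasticity = 1/2

Elasticity = (dY/dX) · (X/Y)

dY/dX = 9/√X
At X = 37: dY/dX = 9·√37/37, Y = 18·√37

Elasticity = (9·√37/37) · (37 / (18·√37)) = 1/2

Interpretation: for a small percentage change in X, the percentage change in Y is approximately 0.50 times as large.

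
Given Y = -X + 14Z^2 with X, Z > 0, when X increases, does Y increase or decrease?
Y decreases

Taking the partial derivative:
∂Y/∂X = -1

∂Y/∂X = -1 < 0 (assuming positive values)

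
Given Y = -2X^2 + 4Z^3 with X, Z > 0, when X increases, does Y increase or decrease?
Y decreases

Taking the partial derivative:
∂Y/∂X = -4X

∂Y/∂X = -4X < 0 (assuming positive values)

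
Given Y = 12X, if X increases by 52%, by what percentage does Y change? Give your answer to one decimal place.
52.0%

For Y = 12X:
If X → X(1 + 0.52)
Then Y → Y · (1 + 0.52)^1
     = Y · 1.5200

Percentage change = ((1 + 0.52)^1 − 1) × 100% = 52.0%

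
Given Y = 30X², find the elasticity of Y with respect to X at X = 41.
Elasticity = 2

Elasticity = (dY/dX) · (X/Y)

dY/dX = 60·X
At X = 41: dY/dX = 2460, Y = 50430

Elasticity = 2460 · (41 / 50430) = 2

Interpretation: for a small percentage change in X, the percentage change in Y is approximately 2.00 times as large.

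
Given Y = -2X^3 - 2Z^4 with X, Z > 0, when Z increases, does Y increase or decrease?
Y decreases

Taking the partial derivative:
∂Y/∂Z = -8Z^3

∂Y/∂Z = -8Z^3 < 0 (assuming positive values)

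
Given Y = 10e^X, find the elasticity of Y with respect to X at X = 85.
Elasticity = 85

Elasticity = (dY/dX) · (X/Y)

dY/dX = 10·e^X
At X = 85: dY/dX = 10·e^85, Y = 10·e^85

Elasticity = (10·e^85) · (85 / (10·e^85)) = 85

Interpretation: for a small percentage change in X, the percentage change in Y is approximately 85.00 times as large.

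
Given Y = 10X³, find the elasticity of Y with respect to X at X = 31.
Elasticity = 3

Elasticity = (dY/dX) · (X/Y)

dY/dX = 30·X²
At X = 31: dY/dX = 28830, Y = 297910

Elasticity = 28830 · (31 / 297910) = 3

Interpretation: for a small percentage change in X, the percentage change in Y is approximately 3.00 times as large.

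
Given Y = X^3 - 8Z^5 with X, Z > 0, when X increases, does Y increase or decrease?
Y increases

Taking the partial derivative:
∂Y/∂X = 3X^2

∂Y/∂X = 3X^2 > 0 (assuming positive values)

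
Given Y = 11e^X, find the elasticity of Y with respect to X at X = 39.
Elasticity = 39

Elasticity = (dY/dX) · (X/Y)

dY/dX = 11·e^X
At X = 39: dY/dX = 11·e^39, Y = 11·e^39

Elasticity = (11·e^39) · (39 / (11·e^39)) = 39

Interpretation: for a small percentage change in X, the percentage change in Y is approximately 39.00 times as large.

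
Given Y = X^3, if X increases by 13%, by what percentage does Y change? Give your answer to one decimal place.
44.3%

For Y = X^3:
If X → X(1 + 0.13)
Then Y → Y · (1 + 0.13)^3
     ≈ Y · 1.4429

Percentage change = ((1 + 0.13)^3 − 1) × 100% ≈ 44.3%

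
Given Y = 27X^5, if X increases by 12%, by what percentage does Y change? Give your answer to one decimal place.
76.2%

For Y = 27X^5:
If X → X(1 + 0.12)
Then Y → Y · (1 + 0.12)^5
     ≈ Y · 1.7623

Percentage change = ((1 + 0.12)^5 − 1) × 100% ≈ 76.2%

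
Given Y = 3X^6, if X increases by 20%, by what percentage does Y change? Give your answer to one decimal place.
198.6%

For Y = 3X^6:
If X → X(1 + 0.2)
Then Y → Y · (1 + 0.2)^6
     ≈ Y · 2.9860

Percentage change = ((1 + 0.2)^6 − 1) × 100% ≈ 198.6%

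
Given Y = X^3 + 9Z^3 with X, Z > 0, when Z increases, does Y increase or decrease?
Y increases

Taking the partial derivative:
∂Y/∂Z = 27Z^2

∂Y/∂Z = 27Z^2 > 0 (assuming positive values)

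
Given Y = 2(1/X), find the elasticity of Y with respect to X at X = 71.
Elasticity = -1

Elasticity = (dY/dX) · (X/Y)

dY/dX = -2/X²
At X = 71: dY/dX = -2/5041, Y = 2/71

Elasticity = (-2/5041) · (71 / (2/71)) = -1

Interpretation: for a small percentage change in X, the percentage change in Y is approximately -1.00 times as large.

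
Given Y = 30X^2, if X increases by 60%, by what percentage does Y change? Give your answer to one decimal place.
156.0%

For Y = 30X^2:
If X → X(1 + 0.6)
Then Y → Y · (1 + 0.6)^2
     = Y · 2.5600

Percentage change = ((1 + 0.6)^2 − 1) × 100% = 156.0%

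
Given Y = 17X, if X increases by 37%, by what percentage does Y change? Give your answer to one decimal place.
37.0%

For Y = 17X:
If X → X(1 + 0.37)
Then Y → Y · (1 + 0.37)^1
     = Y · 1.3700

Percentage change = ((1 + 0.37)^1 − 1) × 100% = 37.0%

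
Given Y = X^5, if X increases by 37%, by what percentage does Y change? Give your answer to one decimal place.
382.6%

For Y = X^5:
If X → X(1 + 0.37)
Then Y → Y · (1 + 0.37)^5
     ≈ Y · 4.8262

Percentage change = ((1 + 0.37)^5 − 1) × 100% ≈ 382.6%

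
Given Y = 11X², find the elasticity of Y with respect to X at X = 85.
Elasticity = 2

Elasticity = (dY/dX) · (X/Y)

dY/dX = 22·X
At X = 85: dY/dX = 1870, Y = 79475

Elasticity = 1870 · (85 / 79475) = 2

Interpretation: for a small percentage change in X, the percentage change in Y is approximately 2.00 times as large.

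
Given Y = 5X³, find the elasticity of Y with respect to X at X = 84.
Elasticity = 3

Elasticity = (dY/dX) · (X/Y)

dY/dX = 15·X²
At X = 84: dY/dX = 105840, Y = 2963520

Elasticity = 105840 · (84 / 2963520) = 3

Interpretation: for a small percentage change in X, the percentage change in Y is approximately 3.00 times as large.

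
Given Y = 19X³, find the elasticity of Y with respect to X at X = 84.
Elasticity = 3

Elasticity = (dY/dX) · (X/Y)

dY/dX = 57·X²
At X = 84: dY/dX = 402192, Y = 11261376

Elasticity = 402192 · (84 / 11261376) = 3

Interpretation: for a small percentage change in X, the percentage change in Y is approximately 3.00 times as large.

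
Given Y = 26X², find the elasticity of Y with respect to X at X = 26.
Elasticity = 2

Elasticity = (dY/dX) · (X/Y)

dY/dX = 52·X
At X = 26: dY/dX = 1352, Y = 17576

Elasticity = 1352 · (26 / 17576) = 2

Interpretation: for a small percentage change in X, the percentage change in Y is approximately 2.00 times as large.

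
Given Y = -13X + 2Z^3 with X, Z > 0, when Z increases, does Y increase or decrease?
Y increases

Taking the partial derivative:
∂Y/∂Z = 6Z^2

∂Y/∂Z = 6Z^2 > 0 (assuming positive values)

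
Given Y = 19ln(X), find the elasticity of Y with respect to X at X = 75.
Elasticity = 1/ln(75) ≈ 0.2316

Elasticity = (dY/dX) · (X/Y)

dY/dX = 19/X
At X = 75: dY/dX = 19/75, Y = 19·ln(75)

Elasticity = (19/75) · (75 / (19·ln(75))) = 1/ln(75) ≈ 0.2316

Interpretation: for a small percentage change in X, the percentage change in Y is approximately 0.23 times as large.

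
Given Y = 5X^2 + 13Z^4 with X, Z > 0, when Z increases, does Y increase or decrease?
Y increases

Taking the partial derivative:
∂Y/∂Z = 52Z^3

∂Y/∂Z = 52Z^3 > 0 (assuming positive values)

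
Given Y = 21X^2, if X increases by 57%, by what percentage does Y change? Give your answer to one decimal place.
146.5%

For Y = 21X^2:
If X → X(1 + 0.57)
Then Y → Y · (1 + 0.57)^2
     = Y · 2.4649

Percentage change = ((1 + 0.57)^2 − 1) × 100% ≈ 146.5%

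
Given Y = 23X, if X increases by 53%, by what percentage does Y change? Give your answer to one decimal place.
53.0%

For Y = 23X:
If X → X(1 + 0.53)
Then Y → Y · (1 + 0.53)^1
     = Y · 1.5300

Percentage change = ((1 + 0.53)^1 − 1) × 100% = 53.0%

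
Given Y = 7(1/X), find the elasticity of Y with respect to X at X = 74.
Elasticity = -1

Elasticity = (dY/dX) · (X/Y)

dY/dX = -7/X²
At X = 74: dY/dX = -7/5476, Y = 7/74

Elasticity = (-7/5476) · (74 / (7/74)) = -1

Interpretation: for a small percentage change in X, the percentage change in Y is approximately -1.00 times as large.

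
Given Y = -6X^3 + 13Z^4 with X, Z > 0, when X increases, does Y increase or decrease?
Y decreases

Taking the partial derivative:
∂Y/∂X = -18X^2

∂Y/∂X = -18X^2 < 0 (assuming positive values)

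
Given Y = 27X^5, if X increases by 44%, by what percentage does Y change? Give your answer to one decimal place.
519.2%

For Y = 27X^5:
If X → X(1 + 0.44)
Then Y → Y · (1 + 0.44)^5
     ≈ Y · 6.1917

Percentage change = ((1 + 0.44)^5 − 1) × 100% ≈ 519.2%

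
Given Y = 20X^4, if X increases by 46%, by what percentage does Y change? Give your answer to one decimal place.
354.4%

For Y = 20X^4:
If X → X(1 + 0.46)
Then Y → Y · (1 + 0.46)^4
     ≈ Y · 4.5437

Percentage change = ((1 + 0.46)^4 − 1) × 100% ≈ 354.4%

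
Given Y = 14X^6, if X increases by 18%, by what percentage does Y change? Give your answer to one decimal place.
170.0%

For Y = 14X^6:
If X → X(1 + 0.18)
Then Y → Y · (1 + 0.18)^6
     ≈ Y · 2.6996

Percentage change = ((1 + 0.18)^6 − 1) × 100% ≈ 170.0%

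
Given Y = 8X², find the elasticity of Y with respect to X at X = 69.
Elasticity = 2

Elasticity = (dY/dX) · (X/Y)

dY/dX = 16·X
At X = 69: dY/dX = 1104, Y = 38088

Elasticity = 1104 · (69 / 38088) = 2

Interpretation: for a small percentage change in X, the percentage change in Y is approximately 2.00 times as large.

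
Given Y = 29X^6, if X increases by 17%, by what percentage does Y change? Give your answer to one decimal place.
156.5%

For Y = 29X^6:
If X → X(1 + 0.17)
Then Y → Y · (1 + 0.17)^6
     ≈ Y · 2.5652

Percentage change = ((1 + 0.17)^6 − 1) × 100% ≈ 156.5%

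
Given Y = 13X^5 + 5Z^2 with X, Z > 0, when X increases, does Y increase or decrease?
Y increases

Taking the partial derivative:
∂Y/∂X = 65X^4

∂Y/∂X = 65X^4 > 0 (assuming positive values)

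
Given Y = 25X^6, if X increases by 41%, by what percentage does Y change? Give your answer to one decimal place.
685.8%

For Y = 25X^6:
If X → X(1 + 0.41)
Then Y → Y · (1 + 0.41)^6
     ≈ Y · 7.8580

Percentage change = ((1 + 0.41)^6 − 1) × 100% ≈ 685.8%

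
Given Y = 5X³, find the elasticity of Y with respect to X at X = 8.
Elasticity = 3

Elasticity = (dY/dX) · (X/Y)

dY/dX = 15·X²
At X = 8: dY/dX = 960, Y = 2560

Elasticity = 960 · (8 / 2560) = 3

Interpretation: for a small percentage change in X, the percentage change in Y is approximately 3.00 times as large.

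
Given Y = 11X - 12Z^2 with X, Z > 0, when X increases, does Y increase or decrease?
Y increases

Taking the partial derivative:
∂Y/∂X = 11

∂Y/∂X = 11 > 0 (assuming positive values)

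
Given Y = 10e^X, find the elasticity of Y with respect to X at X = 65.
Elasticity = 65

Elasticity = (dY/dX) · (X/Y)

dY/dX = 10·e^X
At X = 65: dY/dX = 10·e^65, Y = 10·e^65

Elasticity = (10·e^65) · (65 / (10·e^65)) = 65

Interpretation: for a small percentage change in X, the percentage change in Y is approximately 65.00 times as large.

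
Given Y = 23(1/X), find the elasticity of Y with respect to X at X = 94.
Elasticity = -1

Elasticity = (dY/dX) · (X/Y)

dY/dX = -23/X²
At X = 94: dY/dX = -23/8836, Y = 23/94

Elasticity = (-23/8836) · (94 / (23/94)) = -1

Interpretation: for a small percentage change in X, the percentage change in Y is approximately -1.00 times as large.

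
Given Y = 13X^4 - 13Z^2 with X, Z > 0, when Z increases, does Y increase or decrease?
Y decreases

Taking the partial derivative:
∂Y/∂Z = -26Z

∂Y/∂Z = -26Z < 0 (assuming positive values)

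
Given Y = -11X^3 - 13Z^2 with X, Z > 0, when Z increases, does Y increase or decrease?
Y decreases

Taking the partial derivative:
∂Y/∂Z = -26Z

∂Y/∂Z = -26Z < 0 (assuming positive values)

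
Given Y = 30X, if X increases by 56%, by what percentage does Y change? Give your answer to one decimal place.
56.0%

For Y = 30X:
If X → X(1 + 0.56)
Then Y → Y · (1 + 0.56)^1
     = Y · 1.5600

Percentage change = ((1 + 0.56)^1 − 1) × 100% = 56.0%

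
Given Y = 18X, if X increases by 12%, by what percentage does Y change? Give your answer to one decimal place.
12.0%

For Y = 18X:
If X → X(1 + 0.12)
Then Y → Y · (1 + 0.12)^1
     = Y · 1.1200

Percentage change = ((1 + 0.12)^1 − 1) × 100% = 12.0%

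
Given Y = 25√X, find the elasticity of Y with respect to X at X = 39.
Elasticity = 1/2

Elasticity = (dY/dX) · (X/Y)

dY/dX = 25/(2·√X)
At X = 39: dY/dX = 25·√39/78, Y = 25·√39

Elasticity = (25·√39/78) · (39 / (25·√39)) = 1/2

Interpretation: for a small percentage change in X, the percentage change in Y is approximately 0.50 times as large.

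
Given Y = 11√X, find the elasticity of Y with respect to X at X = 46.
Elasticity = 1/2

Elasticity = (dY/dX) · (X/Y)

dY/dX = 11/(2·√X)
At X = 46: dY/dX = 11·√46/92, Y = 11·√46

Elasticity = (11·√46/92) · (46 / (11·√46)) = 1/2

Interpretation: for a small percentage change in X, the percentage change in Y is approximately 0.50 times as large.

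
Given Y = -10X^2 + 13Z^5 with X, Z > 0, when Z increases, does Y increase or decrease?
Y increases

Taking the partial derivative:
∂Y/∂Z = 65Z^4

∂Y/∂Z = 65Z^4 > 0 (assuming positive values)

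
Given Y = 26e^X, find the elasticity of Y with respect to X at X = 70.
Elasticity = 70

Elasticity = (dY/dX) · (X/Y)

dY/dX = 26·e^X
At X = 70: dY/dX = 26·e^70, Y = 26·e^70

Elasticity = (26·e^70) · (70 / (26·e^70)) = 70

Interpretation: for a small percentage change in X, the percentage change in Y is approximately 70.00 times as large.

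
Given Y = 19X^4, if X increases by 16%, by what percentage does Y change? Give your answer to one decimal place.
81.1%

For Y = 19X^4:
If X → X(1 + 0.16)
Then Y → Y · (1 + 0.16)^4
     ≈ Y · 1.8106

Percentage change = ((1 + 0.16)^4 − 1) × 100% ≈ 81.1%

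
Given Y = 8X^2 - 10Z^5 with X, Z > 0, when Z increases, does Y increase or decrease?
Y decreases

Taking the partial derivative:
∂Y/∂Z = -50Z^4

∂Y/∂Z = -50Z^4 < 0 (assuming positive values)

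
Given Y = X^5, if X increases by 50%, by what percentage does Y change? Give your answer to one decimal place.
659.4%

For Y = X^5:
If X → X(1 + 0.5)
Then Y → Y · (1 + 0.5)^5
     ≈ Y · 7.5938

Percentage change = ((1 + 0.5)^5 − 1) × 100% ≈ 659.4%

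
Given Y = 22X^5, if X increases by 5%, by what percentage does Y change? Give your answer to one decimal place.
27.6%

For Y = 22X^5:
If X → X(1 + 0.05)
Then Y → Y · (1 + 0.05)^5
     ≈ Y · 1.2763

Percentage change = ((1 + 0.05)^5 − 1) × 100% ≈ 27.6%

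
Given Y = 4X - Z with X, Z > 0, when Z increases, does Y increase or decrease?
Y decreases

Taking the partial derivative:
∂Y/∂Z = -1

∂Y/∂Z = -1 < 0 (assuming positive values)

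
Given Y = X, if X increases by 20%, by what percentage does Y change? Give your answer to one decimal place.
20.0%

For Y = X:
If X → X(1 + 0.2)
Then Y → Y · (1 + 0.2)^1
     = Y · 1.2000

Percentage change = ((1 + 0.2)^1 − 1) × 100% = 20.0%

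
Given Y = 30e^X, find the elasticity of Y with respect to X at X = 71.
Elasticity = 71

Elasticity = (dY/dX) · (X/Y)

dY/dX = 30·e^X
At X = 71: dY/dX = 30·e^71, Y = 30·e^71

Elasticity = (30·e^71) · (71 / (30·e^71)) = 71

Interpretation: for a small percentage change in X, the percentage change in Y is approximately 71.00 times as large.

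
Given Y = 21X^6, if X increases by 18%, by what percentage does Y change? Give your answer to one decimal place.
170.0%

For Y = 21X^6:
If X → X(1 + 0.18)
Then Y → Y · (1 + 0.18)^6
     ≈ Y · 2.6996

Percentage change = ((1 + 0.18)^6 − 1) × 100% ≈ 170.0%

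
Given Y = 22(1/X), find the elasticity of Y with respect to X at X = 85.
Elasticity = -1

Elasticity = (dY/dX) · (X/Y)

dY/dX = -22/X²
At X = 85: dY/dX = -22/7225, Y = 22/85

Elasticity = (-22/7225) · (85 / (22/85)) = -1

Interpretation: for a small percentage change in X, the percentage change in Y is approximately -1.00 times as large.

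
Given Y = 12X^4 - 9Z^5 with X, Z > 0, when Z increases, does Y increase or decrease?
Y decreases

Taking the partial derivative:
∂Y/∂Z = -45Z^4

∂Y/∂Z = -45Z^4 < 0 (assuming positive values)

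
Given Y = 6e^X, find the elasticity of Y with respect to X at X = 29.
Elasticity = 29

Elasticity = (dY/dX) · (X/Y)

dY/dX = 6·e^X
At X = 29: dY/dX = 6·e^29, Y = 6·e^29

Elasticity = (6·e^29) · (29 / (6·e^29)) = 29

Interpretation: for a small percentage change in X, the percentage change in Y is approximately 29.00 times as large.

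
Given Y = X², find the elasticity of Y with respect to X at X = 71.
Elasticity = 2

Elasticity = (dY/dX) · (X/Y)

dY/dX = 2·X
At X = 71: dY/dX = 142, Y = 5041

Elasticity = 142 · (71 / 5041) = 2

Interpretation: for a small percentage change in X, the percentage change in Y is approximately 2.00 times as large.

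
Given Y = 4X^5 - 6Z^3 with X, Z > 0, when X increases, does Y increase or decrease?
Y increases

Taking the partial derivative:
∂Y/∂X = 20X^4

∂Y/∂X = 20X^4 > 0 (assuming positive values)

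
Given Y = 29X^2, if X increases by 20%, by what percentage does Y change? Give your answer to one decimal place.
44.0%

For Y = 29X^2:
If X → X(1 + 0.2)
Then Y → Y · (1 + 0.2)^2
     = Y · 1.4400

Percentage change = ((1 + 0.2)^2 − 1) × 100% = 44.0%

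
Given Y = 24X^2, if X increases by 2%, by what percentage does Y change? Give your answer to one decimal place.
4.0%

For Y = 24X^2:
If X → X(1 + 0.02)
Then Y → Y · (1 + 0.02)^2
     = Y · 1.0404

Percentage change = ((1 + 0.02)^2 − 1) × 100% ≈ 4.0%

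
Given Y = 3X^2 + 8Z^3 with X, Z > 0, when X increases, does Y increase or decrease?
Y increases

Taking the partial derivative:
∂Y/∂X = 6X

∂Y/∂X = 6X > 0 (assuming positive values)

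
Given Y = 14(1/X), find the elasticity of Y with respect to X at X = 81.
Elasticity = -1

Elasticity = (dY/dX) · (X/Y)

dY/dX = -14/X²
At X = 81: dY/dX = -14/6561, Y = 14/81

Elasticity = (-14/6561) · (81 / (14/81)) = -1

Interpretation: for a small percentage change in X, the percentage change in Y is approximately -1.00 times as large.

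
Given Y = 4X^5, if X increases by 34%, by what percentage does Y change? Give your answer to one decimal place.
332.0%

For Y = 4X^5:
If X → X(1 + 0.34)
Then Y → Y · (1 + 0.34)^5
     ≈ Y · 4.3204

Percentage change = ((1 + 0.34)^5 − 1) × 100% ≈ 332.0%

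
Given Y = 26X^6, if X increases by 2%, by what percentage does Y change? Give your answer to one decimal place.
12.6%

For Y = 26X^6:
If X → X(1 + 0.02)
Then Y → Y · (1 + 0.02)^6
     ≈ Y · 1.1262

Percentage change = ((1 + 0.02)^6 − 1) × 100% ≈ 12.6%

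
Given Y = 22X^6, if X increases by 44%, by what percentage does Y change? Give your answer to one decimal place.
791.6%

For Y = 22X^6:
If X → X(1 + 0.44)
Then Y → Y · (1 + 0.44)^6
     ≈ Y · 8.9161

Percentage change = ((1 + 0.44)^6 − 1) × 100% ≈ 791.6%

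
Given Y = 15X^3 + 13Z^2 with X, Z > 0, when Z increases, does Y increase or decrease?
Y increases

Taking the partial derivative:
∂Y/∂Z = 26Z

∂Y/∂Z = 26Z > 0 (assuming positive values)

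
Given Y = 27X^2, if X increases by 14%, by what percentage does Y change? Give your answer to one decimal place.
30.0%

For Y = 27X^2:
If X → X(1 + 0.14)
Then Y → Y · (1 + 0.14)^2
     = Y · 1.2996

Percentage change = ((1 + 0.14)^2 − 1) × 100% ≈ 30.0%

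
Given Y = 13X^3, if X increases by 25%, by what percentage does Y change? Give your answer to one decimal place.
95.3%

For Y = 13X^3:
If X → X(1 + 0.25)
Then Y → Y · (1 + 0.25)^3
     ≈ Y · 1.9531

Percentage change = ((1 + 0.25)^3 − 1) × 100% ≈ 95.3%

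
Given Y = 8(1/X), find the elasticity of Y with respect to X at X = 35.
Elasticity = -1

Elasticity = (dY/dX) · (X/Y)

dY/dX = -8/X²
At X = 35: dY/dX = -8/1225, Y = 8/35

Elasticity = (-8/1225) · (35 / (8/35)) = -1

Interpretation: for a small percentage change in X, the percentage change in Y is approximately -1.00 times as large.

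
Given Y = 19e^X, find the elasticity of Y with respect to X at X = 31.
Elasticity = 31

Elasticity = (dY/dX) · (X/Y)

dY/dX = 19·e^X
At X = 31: dY/dX = 19·e^31, Y = 19·e^31

Elasticity = (19·e^31) · (31 / (19·e^31)) = 31

Interpretation: for a small percentage change in X, the percentage change in Y is approximately 31.00 times as large.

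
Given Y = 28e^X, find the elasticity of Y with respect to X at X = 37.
Elasticity = 37

Elasticity = (dY/dX) · (X/Y)

dY/dX = 28·e^X
At X = 37: dY/dX = 28·e^37, Y = 28·e^37

Elasticity = (28·e^37) · (37 / (28·e^37)) = 37

Interpretation: for a small percentage change in X, the percentage change in Y is approximately 37.00 times as large.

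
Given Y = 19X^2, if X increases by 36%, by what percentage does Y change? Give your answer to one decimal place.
85.0%

For Y = 19X^2:
If X → X(1 + 0.36)
Then Y → Y · (1 + 0.36)^2
     = Y · 1.8496

Percentage change = ((1 + 0.36)^2 − 1) × 100% ≈ 85.0%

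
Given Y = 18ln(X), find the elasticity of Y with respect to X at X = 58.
Elasticity = 1/ln(58) ≈ 0.2463

Elasticity = (dY/dX) · (X/Y)

dY/dX = 18/X
At X = 58: dY/dX = 9/29, Y = 18·ln(58)

Elasticity = (9/29) · (58 / (18·ln(58))) = 1/ln(58) ≈ 0.2463

Interpretation: for a small percentage change in X, the percentage change in Y is approximately 0.25 times as large.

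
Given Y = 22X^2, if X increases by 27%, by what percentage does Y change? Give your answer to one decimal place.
61.3%

For Y = 22X^2:
If X → X(1 + 0.27)
Then Y → Y · (1 + 0.27)^2
     = Y · 1.6129

Percentage change = ((1 + 0.27)^2 − 1) × 100% ≈ 61.3%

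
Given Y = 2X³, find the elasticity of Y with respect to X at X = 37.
Elasticity = 3

Elasticity = (dY/dX) · (X/Y)

dY/dX = 6·X²
At X = 37: dY/dX = 8214, Y = 101306

Elasticity = 8214 · (37 / 101306) = 3

Interpretation: for a small percentage change in X, the percentage change in Y is approximately 3.00 times as large.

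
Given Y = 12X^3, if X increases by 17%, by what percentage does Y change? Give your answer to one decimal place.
60.2%

For Y = 12X^3:
If X → X(1 + 0.17)
Then Y → Y · (1 + 0.17)^3
     ≈ Y · 1.6016

Percentage change = ((1 + 0.17)^3 − 1) × 100% ≈ 60.2%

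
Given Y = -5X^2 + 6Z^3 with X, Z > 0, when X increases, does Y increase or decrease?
Y decreases

Taking the partial derivative:
∂Y/∂X = -10X

∂Y/∂X = -10X < 0 (assuming positive values)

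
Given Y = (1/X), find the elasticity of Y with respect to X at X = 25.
Elasticity = -1

Elasticity = (dY/dX) · (X/Y)

dY/dX = -1/X²
At X = 25: dY/dX = -1/625, Y = 1/25

Elasticity = (-1/625) · (25 / (1/25)) = -1

Interpretation: for a small percentage change in X, the percentage change in Y is approximately -1.00 times as large.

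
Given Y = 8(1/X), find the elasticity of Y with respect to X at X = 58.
Elasticity = -1

Elasticity = (dY/dX) · (X/Y)

dY/dX = -8/X²
At X = 58: dY/dX = -2/841, Y = 4/29

Elasticity = (-2/841) · (58 / (4/29)) = -1

Interpretation: for a small percentage change in X, the percentage change in Y is approximately -1.00 times as large.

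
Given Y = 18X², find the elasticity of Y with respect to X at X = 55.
Elasticity = 2

Elasticity = (dY/dX) · (X/Y)

dY/dX = 36·X
At X = 55: dY/dX = 1980, Y = 54450

Elasticity = 1980 · (55 / 54450) = 2

Interpretation: for a small percentage change in X, the percentage change in Y is approximately 2.00 times as large.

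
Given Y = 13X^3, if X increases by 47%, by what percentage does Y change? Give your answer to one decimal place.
217.7%

For Y = 13X^3:
If X → X(1 + 0.47)
Then Y → Y · (1 + 0.47)^3
     ≈ Y · 3.1765

Percentage change = ((1 + 0.47)^3 − 1) × 100% ≈ 217.7%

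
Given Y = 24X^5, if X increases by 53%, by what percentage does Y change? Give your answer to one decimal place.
738.4%

For Y = 24X^5:
If X → X(1 + 0.53)
Then Y → Y · (1 + 0.53)^5
     ≈ Y · 8.3841

Percentage change = ((1 + 0.53)^5 − 1) × 100% ≈ 738.4%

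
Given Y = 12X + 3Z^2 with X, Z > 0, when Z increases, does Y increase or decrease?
Y increases

Taking the partial derivative:
∂Y/∂Z = 6Z

∂Y/∂Z = 6Z > 0 (assuming positive values)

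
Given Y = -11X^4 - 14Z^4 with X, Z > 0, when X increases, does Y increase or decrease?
Y decreases

Taking the partial derivative:
∂Y/∂X = -44X^3

∂Y/∂X = -44X^3 < 0 (assuming positive values)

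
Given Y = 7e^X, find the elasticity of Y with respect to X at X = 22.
Elasticity = 22

Elasticity = (dY/dX) · (X/Y)

dY/dX = 7·e^X
At X = 22: dY/dX = 7·e^22, Y = 7·e^22

Elasticity = (7·e^22) · (22 / (7·e^22)) = 22

Interpretation: for a small percentage change in X, the percentage change in Y is approximately 22.00 times as large.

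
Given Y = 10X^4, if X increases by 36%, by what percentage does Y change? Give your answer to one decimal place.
242.1%

For Y = 10X^4:
If X → X(1 + 0.36)
Then Y → Y · (1 + 0.36)^4
     ≈ Y · 3.4210

Percentage change = ((1 + 0.36)^4 − 1) × 100% ≈ 242.1%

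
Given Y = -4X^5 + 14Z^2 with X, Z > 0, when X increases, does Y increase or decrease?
Y decreases

Taking the partial derivative:
∂Y/∂X = -20X^4

∂Y/∂X = -20X^4 < 0 (assuming positive values)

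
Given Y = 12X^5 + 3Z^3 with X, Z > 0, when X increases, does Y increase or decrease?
Y increases

Taking the partial derivative:
∂Y/∂X = 60X^4

∂Y/∂X = 60X^4 > 0 (assuming positive values)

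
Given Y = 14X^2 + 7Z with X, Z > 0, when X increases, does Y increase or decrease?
Y increases

Taking the partial derivative:
∂Y/∂X = 28X

∂Y/∂X = 28X > 0 (assuming positive values)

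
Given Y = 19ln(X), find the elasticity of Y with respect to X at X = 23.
Elasticity = 1/ln(23) ≈ 0.3189

Elasticity = (dY/dX) · (X/Y)

dY/dX = 19/X
At X = 23: dY/dX = 19/23, Y = 19·ln(23)

Elasticity = (19/23) · (23 / (19·ln(23))) = 1/ln(23) ≈ 0.3189

Interpretation: for a small percentage change in X, the percentage change in Y is approximately 0.32 times as large.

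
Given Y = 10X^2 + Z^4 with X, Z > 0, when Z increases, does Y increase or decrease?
Y increases

Taking the partial derivative:
∂Y/∂Z = 4Z^3

∂Y/∂Z = 4Z^3 > 0 (assuming positive values)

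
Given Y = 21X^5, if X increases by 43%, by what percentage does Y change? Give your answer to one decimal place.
498.0%

For Y = 21X^5:
If X → X(1 + 0.43)
Then Y → Y · (1 + 0.43)^5
     ≈ Y · 5.9797

Percentage change = ((1 + 0.43)^5 − 1) × 100% ≈ 498.0%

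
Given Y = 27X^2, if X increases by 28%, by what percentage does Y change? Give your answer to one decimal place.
63.8%

For Y = 27X^2:
If X → X(1 + 0.28)
Then Y → Y · (1 + 0.28)^2
     = Y · 1.6384

Percentage change = ((1 + 0.28)^2 − 1) × 100% ≈ 63.8%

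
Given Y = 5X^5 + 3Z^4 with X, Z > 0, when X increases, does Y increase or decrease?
Y increases

Taking the partial derivative:
∂Y/∂X = 25X^4

∂Y/∂X = 25X^4 > 0 (assuming positive values)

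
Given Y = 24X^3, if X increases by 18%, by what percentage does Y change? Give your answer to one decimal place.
64.3%

For Y = 24X^3:
If X → X(1 + 0.18)
Then Y → Y · (1 + 0.18)^3
     ≈ Y · 1.6430

Percentage change = ((1 + 0.18)^3 − 1) × 100% ≈ 64.3%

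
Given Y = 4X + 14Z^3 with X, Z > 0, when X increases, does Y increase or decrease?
Y increases

Taking the partial derivative:
∂Y/∂X = 4

∂Y/∂X = 4 > 0 (assuming positive values)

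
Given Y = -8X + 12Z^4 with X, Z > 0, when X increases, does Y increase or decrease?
Y decreases

Taking the partial derivative:
∂Y/∂X = -8

∂Y/∂X = -8 < 0 (assuming positive values)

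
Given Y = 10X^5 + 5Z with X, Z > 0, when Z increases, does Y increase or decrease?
Y increases

Taking the partial derivative:
∂Y/∂Z = 5

∂Y/∂Z = 5 > 0 (assuming positive values)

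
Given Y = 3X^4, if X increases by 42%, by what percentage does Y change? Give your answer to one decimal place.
306.6%

For Y = 3X^4:
If X → X(1 + 0.42)
Then Y → Y · (1 + 0.42)^4
     ≈ Y · 4.0659

Percentage change = ((1 + 0.42)^4 − 1) × 100% ≈ 306.6%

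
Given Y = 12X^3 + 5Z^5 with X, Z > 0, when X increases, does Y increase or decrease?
Y increases

Taking the partial derivative:
∂Y/∂X = 36X^2

∂Y/∂X = 36X^2 > 0 (assuming positive values)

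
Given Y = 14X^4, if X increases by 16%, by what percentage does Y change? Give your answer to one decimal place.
81.1%

For Y = 14X^4:
If X → X(1 + 0.16)
Then Y → Y · (1 + 0.16)^4
     ≈ Y · 1.8106

Percentage change = ((1 + 0.16)^4 − 1) × 100% ≈ 81.1%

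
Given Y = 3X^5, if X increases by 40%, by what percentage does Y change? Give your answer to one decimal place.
437.8%

For Y = 3X^5:
If X → X(1 + 0.4)
Then Y → Y · (1 + 0.4)^5
     ≈ Y · 5.3782

Percentage change = ((1 + 0.4)^5 − 1) × 100% ≈ 437.8%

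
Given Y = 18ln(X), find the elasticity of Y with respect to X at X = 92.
Elasticity = 1/ln(92) ≈ 0.2212

Elasticity = (dY/dX) · (X/Y)

dY/dX = 18/X
At X = 92: dY/dX = 9/46, Y = 18·ln(92)

Elasticity = (9/46) · (92 / (18·ln(92))) = 1/ln(92) ≈ 0.2212

Interpretation: for a small percentage change in X, the percentage change in Y is approximately 0.22 times as large.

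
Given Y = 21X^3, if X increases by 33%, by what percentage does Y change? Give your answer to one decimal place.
135.3%

For Y = 21X^3:
If X → X(1 + 0.33)
Then Y → Y · (1 + 0.33)^3
     ≈ Y · 2.3526

Percentage change = ((1 + 0.33)^3 − 1) × 100% ≈ 135.3%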